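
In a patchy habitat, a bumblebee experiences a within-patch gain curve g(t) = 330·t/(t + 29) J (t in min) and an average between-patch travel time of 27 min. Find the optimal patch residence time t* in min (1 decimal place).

Maximise g(t)/(T+t): set derivative to zero → g'(t)(T+t) = g(t).
g'(t) = 330·29/(t + 29)². Setting 330·29/(t+29)² = 330t/[(t+29)(27+t)] gives 29(27+t) = t(t+29), so t² = 29×27 = 783.
t* = √783 = 27.98 min.

28.0 min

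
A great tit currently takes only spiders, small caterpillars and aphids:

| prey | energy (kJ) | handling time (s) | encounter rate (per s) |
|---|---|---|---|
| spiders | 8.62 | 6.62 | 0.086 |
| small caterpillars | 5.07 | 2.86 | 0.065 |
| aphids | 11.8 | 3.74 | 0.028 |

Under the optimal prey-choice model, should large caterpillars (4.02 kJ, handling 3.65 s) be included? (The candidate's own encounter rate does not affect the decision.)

On spiders, small caterpillars and aphids alone, R = ΣλE/(1+Σλh) = 1.401/1.86 = 0.7534 kJ/s.
Profitability of large caterpillars: 4.02/3.65 = 1.101 kJ/s.
1.101 > 0.7534, so adding large caterpillars raises the average — include it.

Yes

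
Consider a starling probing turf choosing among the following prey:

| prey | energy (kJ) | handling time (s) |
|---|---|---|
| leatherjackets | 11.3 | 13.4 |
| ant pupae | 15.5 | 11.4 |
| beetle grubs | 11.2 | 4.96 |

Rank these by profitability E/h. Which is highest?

Profitability E/h (kJ/s): leatherjackets = 11.3/13.4 = 0.843, ant pupae = 15.5/11.4 = 1.36, beetle grubs = 11.2/4.96 = 2.26.
Ranked: beetle grubs > ant pupae > leatherjackets.

beetle grubs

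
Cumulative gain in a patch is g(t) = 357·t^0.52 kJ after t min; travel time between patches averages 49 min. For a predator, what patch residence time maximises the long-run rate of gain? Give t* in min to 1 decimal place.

53.1 min

Optimal t* satisfies g'(t*) = g(t*)/(T + t*).
g'(t) = 0.52·357·t^-0.48. Setting 0.52·357·t^-0.48 = 357·t^0.52/(49+t) gives 0.52(49+t) = t, so 0.48·t = 0.52×49.
t* = 0.52×49/0.48 = 53.08 min.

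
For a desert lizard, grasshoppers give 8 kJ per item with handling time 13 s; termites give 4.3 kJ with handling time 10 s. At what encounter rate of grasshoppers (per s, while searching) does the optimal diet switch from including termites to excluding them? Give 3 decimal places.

0.178 per s

Drop termites once their profitability E₂/h₂ falls below the rate achievable on grasshoppers alone: E₂/h₂ = λE₁/(1 + λh₁).
Solve for λ: λE₁h₂ = E₂(1 + λh₁) → λ(E₁h₂ − E₂h₁) = E₂ → λ = E₂/(E₁h₂ − E₂h₁).
λ = 4.3/(8×10 − 4.3×13) = 4.3/24.1 = 0.1784 per s.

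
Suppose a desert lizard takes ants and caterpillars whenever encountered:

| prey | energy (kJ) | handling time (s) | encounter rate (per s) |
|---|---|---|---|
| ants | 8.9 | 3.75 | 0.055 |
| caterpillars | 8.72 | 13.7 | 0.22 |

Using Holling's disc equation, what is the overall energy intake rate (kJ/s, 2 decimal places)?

R = (0.055×8.9 + 0.22×8.72) / (1 + 0.055×3.75 + 0.22×13.7) = 2.408/4.22 = 0.5706 kJ/s.

0.57 kJ/s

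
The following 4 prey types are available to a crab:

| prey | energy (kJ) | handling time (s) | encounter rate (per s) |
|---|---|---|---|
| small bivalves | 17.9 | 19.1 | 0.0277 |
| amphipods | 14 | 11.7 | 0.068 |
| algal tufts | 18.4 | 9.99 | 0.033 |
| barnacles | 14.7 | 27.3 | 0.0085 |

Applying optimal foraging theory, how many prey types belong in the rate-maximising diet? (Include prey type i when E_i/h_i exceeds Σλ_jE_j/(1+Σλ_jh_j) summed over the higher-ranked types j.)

3

Rank by E/h (kJ/s): algal tufts 1.84, amphipods 1.2, small bivalves 0.937, barnacles 0.538. Include each in turn until the next type's E/h falls below the running intake rate.
Rate on top 1: 0.4567. amphipods: 1.2 > 0.4567 → include.
Rate on top 2: 0.7336. small bivalves: 0.937 > 0.7336 → include.
Rate on top 3: 0.7742. barnacles: 0.538 < 0.7742 → exclude; stop.
Optimal diet: algal tufts, amphipods, small bivalves — 3 of 4 types.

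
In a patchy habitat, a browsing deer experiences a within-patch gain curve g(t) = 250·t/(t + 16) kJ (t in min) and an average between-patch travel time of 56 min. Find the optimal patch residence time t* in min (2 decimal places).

29.93 min

Optimal t* satisfies g'(t*) = g(t*)/(T + t*).
g'(t) = 250·16/(t + 16)². Setting 250·16/(t+16)² = 250t/[(t+16)(56+t)] gives 16(56+t) = t(t+16), so t² = 16×56 = 896.
t* = √896 = 29.93 min.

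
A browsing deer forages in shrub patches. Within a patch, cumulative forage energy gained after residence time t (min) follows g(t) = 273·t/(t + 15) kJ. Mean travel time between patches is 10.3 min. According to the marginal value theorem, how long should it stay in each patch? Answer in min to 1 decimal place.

12.4 min

By the marginal value theorem, leave when the instantaneous gain rate g'(t) equals the habitat-wide average g(t)/(T + t).
g'(t) = 273·15/(t + 15)². Setting 273·15/(t+15)² = 273t/[(t+15)(10.3+t)] gives 15(10.3+t) = t(t+15), so t² = 15×10.3 = 154.5.
t* = √154.5 = 12.43 min.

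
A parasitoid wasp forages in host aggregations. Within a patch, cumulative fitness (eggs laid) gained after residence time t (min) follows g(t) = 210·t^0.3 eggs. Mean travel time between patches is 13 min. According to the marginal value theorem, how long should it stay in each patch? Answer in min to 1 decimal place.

5.6 min

By the marginal value theorem, leave when the instantaneous gain rate g'(t) equals the habitat-wide average g(t)/(T + t).
g'(t) = 0.3·210·t^-0.7. Setting 0.3·210·t^-0.7 = 210·t^0.3/(13+t) gives 0.3(13+t) = t, so 0.70·t = 0.3×13.
t* = 0.3×13/0.70 = 5.571 min.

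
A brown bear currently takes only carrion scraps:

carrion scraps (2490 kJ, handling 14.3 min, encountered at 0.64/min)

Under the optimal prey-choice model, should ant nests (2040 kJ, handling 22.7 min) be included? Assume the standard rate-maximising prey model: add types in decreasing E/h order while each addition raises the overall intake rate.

No

Intake rate on the current diet: R = (0.64×2490) / (1 + 0.64×14.3) = 1594/10.15 = 157 kJ/min.
Profitability of ant nests: 2040/22.7 = 89.87 kJ/min.
Since 89.87 < R, time spent handling ant nests is better spent searching.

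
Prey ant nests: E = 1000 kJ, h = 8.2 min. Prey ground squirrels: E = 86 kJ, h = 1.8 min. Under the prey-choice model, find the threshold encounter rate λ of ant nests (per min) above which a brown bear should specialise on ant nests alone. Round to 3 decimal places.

0.079 per min

Drop ground squirrels once their profitability E₂/h₂ falls below the rate achievable on ant nests alone: E₂/h₂ = λE₁/(1 + λh₁).
Solve for λ: λE₁h₂ = E₂(1 + λh₁) → λ(E₁h₂ − E₂h₁) = E₂ → λ = E₂/(E₁h₂ − E₂h₁).
λ = 86/(1000×1.8 − 86×8.2) = 86/1095 = 0.07855 per min.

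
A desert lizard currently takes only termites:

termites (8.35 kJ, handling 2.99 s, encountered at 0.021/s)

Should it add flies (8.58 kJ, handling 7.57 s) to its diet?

Intake rate on the current diet: R = (0.021×8.35) / (1 + 0.021×2.99) = 0.1754/1.063 = 0.165 kJ/s.
Profitability of flies: 8.58/7.57 = 1.133 kJ/s.
1.133 > 0.165, so adding flies raises the average — include it.

Yes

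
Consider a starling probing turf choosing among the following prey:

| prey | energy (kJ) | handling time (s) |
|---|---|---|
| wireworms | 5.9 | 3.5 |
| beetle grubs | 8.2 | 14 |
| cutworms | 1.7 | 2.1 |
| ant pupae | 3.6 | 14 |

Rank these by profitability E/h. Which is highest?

wireworms

Profitability E/h (kJ/s): wireworms = 5.9/3.5 = 1.69, beetle grubs = 8.2/14 = 0.586, cutworms = 1.7/2.1 = 0.81, ant pupae = 3.6/14 = 0.257.
Ranked: wireworms > cutworms > beetle grubs > ant pupae.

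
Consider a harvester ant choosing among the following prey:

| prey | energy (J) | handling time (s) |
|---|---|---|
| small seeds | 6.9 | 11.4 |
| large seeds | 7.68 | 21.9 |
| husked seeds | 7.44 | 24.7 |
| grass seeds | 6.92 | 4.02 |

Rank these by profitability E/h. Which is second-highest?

small seeds

In descending order of E/h:
grass seeds: 6.92/4.02 = 1.72 J/s
small seeds: 6.9/11.4 = 0.605 J/s
large seeds: 7.68/21.9 = 0.351 J/s
husked seeds: 7.44/24.7 = 0.301 J/s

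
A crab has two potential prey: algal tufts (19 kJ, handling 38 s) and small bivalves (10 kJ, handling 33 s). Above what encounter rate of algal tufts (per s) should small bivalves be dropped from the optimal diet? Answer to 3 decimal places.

At the threshold, the rate on algal tufts alone equals the profitability of small bivalves: λ·19/(1 + λ·38) = 10/33 = 0.303.
Rearranging, λ(19 − 0.303×38) = 0.303, so λ = 0.303/7.485 = 0.04049 per s.

0.040 per s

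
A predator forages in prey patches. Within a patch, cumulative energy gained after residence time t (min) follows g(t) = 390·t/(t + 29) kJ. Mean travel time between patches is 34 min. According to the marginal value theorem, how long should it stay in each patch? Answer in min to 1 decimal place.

Maximise g(t)/(T+t): set derivative to zero → g'(t)(T+t) = g(t).
g'(t) = 390·29/(t + 29)². Setting 390·29/(t+29)² = 390t/[(t+29)(34+t)] gives 29(34+t) = t(t+29), so t² = 29×34 = 986.
t* = √986 = 31.4 min.

31.4 min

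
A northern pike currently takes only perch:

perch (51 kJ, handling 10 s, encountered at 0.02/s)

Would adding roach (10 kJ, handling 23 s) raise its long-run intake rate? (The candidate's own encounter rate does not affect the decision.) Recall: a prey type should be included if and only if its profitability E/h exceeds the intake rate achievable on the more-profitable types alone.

Intake rate on the current diet: R = (0.02×51) / (1 + 0.02×10) = 1.02/1.2 = 0.85 kJ/s.
roach: E/h = 10/23 = 0.4348 kJ/s.
0.4348 < 0.85, so adding roach would lower the average — exclude it.

No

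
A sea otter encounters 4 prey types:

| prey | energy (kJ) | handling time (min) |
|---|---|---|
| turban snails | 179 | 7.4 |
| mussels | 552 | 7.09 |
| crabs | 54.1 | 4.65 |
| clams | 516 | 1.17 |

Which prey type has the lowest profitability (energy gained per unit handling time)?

In descending order of E/h:
clams: 516/1.17 = 441 kJ/min
mussels: 552/7.09 = 77.9 kJ/min
turban snails: 179/7.4 = 24.2 kJ/min
crabs: 54.1/4.65 = 11.6 kJ/min

crabs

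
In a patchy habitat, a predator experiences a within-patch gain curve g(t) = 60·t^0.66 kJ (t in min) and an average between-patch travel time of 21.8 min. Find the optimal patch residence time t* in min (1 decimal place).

By the marginal value theorem, leave when the instantaneous gain rate g'(t) equals the habitat-wide average g(t)/(T + t).
g'(t) = 0.66·60·t^-0.34. Setting 0.66·60·t^-0.34 = 60·t^0.66/(21.8+t) gives 0.66(21.8+t) = t, so 0.34·t = 0.66×21.8.
t* = 0.66×21.8/0.34 = 42.32 min.

42.3 min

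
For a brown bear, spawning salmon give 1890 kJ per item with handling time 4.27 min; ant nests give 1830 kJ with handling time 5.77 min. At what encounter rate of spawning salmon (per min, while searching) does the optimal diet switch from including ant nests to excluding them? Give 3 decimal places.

0.592 per min

The zero-one rule: include ant nests iff E₂/h₂ > λE₁/(1+λh₁). Equality gives the switch point.
λE₁h₂ = E₂ + λE₂h₁ ⇒ λ = E₂/(E₁h₂ − E₂h₁) = 1830/(1.091e+04 − 7814) = 0.592 per min.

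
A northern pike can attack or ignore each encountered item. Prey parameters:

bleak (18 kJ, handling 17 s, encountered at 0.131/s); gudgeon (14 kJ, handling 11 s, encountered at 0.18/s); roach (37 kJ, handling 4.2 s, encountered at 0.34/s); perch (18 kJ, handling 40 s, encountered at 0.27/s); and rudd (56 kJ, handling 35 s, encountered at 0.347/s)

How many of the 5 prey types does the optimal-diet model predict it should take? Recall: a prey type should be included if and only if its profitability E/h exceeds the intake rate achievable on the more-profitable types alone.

Rank by E/h (kJ/s): roach 8.81, rudd 1.6, gudgeon 1.27, bleak 1.06, perch 0.45. Include each in turn until the next type's E/h falls below the running intake rate.
Rate on top 1: 5.181. rudd: 1.6 < 5.181 → exclude; stop.
Optimal diet: roach — 1 of 5 types.

1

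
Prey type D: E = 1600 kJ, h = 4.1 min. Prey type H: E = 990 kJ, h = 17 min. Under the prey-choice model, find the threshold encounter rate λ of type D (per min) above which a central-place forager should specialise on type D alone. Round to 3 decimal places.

0.043 per min

The zero-one rule: include type H iff E₂/h₂ > λE₁/(1+λh₁). Equality gives the switch point.
λE₁h₂ = E₂ + λE₂h₁ ⇒ λ = E₂/(E₁h₂ − E₂h₁) = 990/(2.72e+04 − 4059) = 0.04278 per min.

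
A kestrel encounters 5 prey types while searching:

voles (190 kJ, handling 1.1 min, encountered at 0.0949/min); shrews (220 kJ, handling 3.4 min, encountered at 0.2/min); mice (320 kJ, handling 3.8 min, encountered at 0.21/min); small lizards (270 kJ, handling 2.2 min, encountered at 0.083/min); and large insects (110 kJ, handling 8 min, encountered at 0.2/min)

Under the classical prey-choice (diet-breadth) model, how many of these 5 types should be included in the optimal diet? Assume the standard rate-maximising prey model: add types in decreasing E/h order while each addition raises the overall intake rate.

Profitabilities (E/h, kJ/min): voles 173, small lizards 123, mice 84.2, shrews 64.7, large insects 13.8. Add prey in this order while the next type's profitability exceeds the intake rate on those already taken.
Rate on top 1: 16.33. small lizards: 123 > 16.33 → include.
Rate on top 2: 31.42. mice: 84.2 > 31.42 → include.
Rate on top 3: 51.63. shrews: 64.7 > 51.63 → include.
Rate on top 4: 54.84. large insects: 13.8 < 54.84 → exclude; stop.
Optimal diet: voles, small lizards, mice, shrews — 4 of 5 types.

4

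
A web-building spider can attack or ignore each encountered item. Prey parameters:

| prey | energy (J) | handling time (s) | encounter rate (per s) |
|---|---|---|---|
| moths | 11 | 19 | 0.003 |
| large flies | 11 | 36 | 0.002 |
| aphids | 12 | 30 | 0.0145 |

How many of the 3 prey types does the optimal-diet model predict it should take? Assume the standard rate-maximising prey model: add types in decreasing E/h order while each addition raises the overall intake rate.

3

Profitabilities (E/h, J/s): moths 0.579, aphids 0.4, large flies 0.306. Add prey in this order while the next type's profitability exceeds the intake rate on those already taken.
Rate on top 1: 0.03122. aphids: 0.4 > 0.03122 → include.
Rate on top 2: 0.1387. large flies: 0.306 > 0.1387 → include.
Optimal diet: moths, aphids, large flies — 3 of 3 types.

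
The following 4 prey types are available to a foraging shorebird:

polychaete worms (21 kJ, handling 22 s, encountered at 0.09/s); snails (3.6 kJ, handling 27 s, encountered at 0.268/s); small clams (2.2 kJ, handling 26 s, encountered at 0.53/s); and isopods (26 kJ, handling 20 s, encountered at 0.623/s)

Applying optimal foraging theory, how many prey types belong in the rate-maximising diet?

1

E/h in descending order: isopods 1.3, polychaete worms 0.955, snails 0.133, small clams 0.0846 kJ/s. The optimal diet is the largest prefix of this list for which every included type satisfies E_i/h_i > R on the types above it.
Rate on top 1: 1.203. polychaete worms: 0.955 < 1.203 → exclude; stop.
Optimal diet: isopods — 1 of 4 types.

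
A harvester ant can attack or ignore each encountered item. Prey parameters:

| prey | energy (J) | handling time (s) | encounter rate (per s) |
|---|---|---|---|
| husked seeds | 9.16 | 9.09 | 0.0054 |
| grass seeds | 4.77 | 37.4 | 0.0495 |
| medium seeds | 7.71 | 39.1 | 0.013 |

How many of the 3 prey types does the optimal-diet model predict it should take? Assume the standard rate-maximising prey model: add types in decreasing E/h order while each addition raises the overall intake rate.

Profitabilities (E/h, J/s): husked seeds 1.01, medium seeds 0.197, grass seeds 0.128. Add prey in this order while the next type's profitability exceeds the intake rate on those already taken.
Rate on top 1: 0.04715. medium seeds: 0.197 > 0.04715 → include.
Rate on top 2: 0.09612. grass seeds: 0.128 > 0.09612 → include.
Optimal diet: husked seeds, medium seeds, grass seeds — 3 of 3 types.

3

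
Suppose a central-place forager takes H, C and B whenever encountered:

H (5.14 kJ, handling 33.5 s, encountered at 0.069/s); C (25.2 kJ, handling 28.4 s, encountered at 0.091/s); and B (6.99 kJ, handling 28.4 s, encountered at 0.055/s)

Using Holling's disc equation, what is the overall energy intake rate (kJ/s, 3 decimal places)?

Energy encountered per unit search time: 0.069×5.14 + 0.091×25.2 + 0.055×6.99 = 3.032 kJ/s.
Handling time per unit search time: 0.069×33.5 + 0.091×28.4 + 0.055×28.4 = 6.458.
Rate = 3.032/(1 + 6.458) = 0.4066 kJ/s.

0.407 kJ/s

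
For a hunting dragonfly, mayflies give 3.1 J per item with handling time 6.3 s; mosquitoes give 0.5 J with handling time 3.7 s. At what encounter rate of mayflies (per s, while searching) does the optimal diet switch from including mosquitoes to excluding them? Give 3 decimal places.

0.060 per s

At the threshold, the rate on mayflies alone equals the profitability of mosquitoes: λ·3.1/(1 + λ·6.3) = 0.5/3.7 = 0.1351.
Rearranging, λ(3.1 − 0.1351×6.3) = 0.1351, so λ = 0.1351/2.249 = 0.0601 per s.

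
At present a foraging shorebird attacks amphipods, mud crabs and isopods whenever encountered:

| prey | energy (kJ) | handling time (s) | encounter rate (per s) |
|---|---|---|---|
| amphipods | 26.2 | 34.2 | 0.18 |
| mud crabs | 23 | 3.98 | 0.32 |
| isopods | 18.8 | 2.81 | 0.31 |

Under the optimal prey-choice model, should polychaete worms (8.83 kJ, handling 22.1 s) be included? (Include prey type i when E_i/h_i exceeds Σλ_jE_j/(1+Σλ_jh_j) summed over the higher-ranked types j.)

No

On amphipods, mud crabs and isopods alone, R = ΣλE/(1+Σλh) = 17.9/9.301 = 1.925 kJ/s.
polychaete worms: E/h = 8.83/22.1 = 0.3995 kJ/s.
0.3995 < 1.925, so adding polychaete worms would lower the average — exclude it.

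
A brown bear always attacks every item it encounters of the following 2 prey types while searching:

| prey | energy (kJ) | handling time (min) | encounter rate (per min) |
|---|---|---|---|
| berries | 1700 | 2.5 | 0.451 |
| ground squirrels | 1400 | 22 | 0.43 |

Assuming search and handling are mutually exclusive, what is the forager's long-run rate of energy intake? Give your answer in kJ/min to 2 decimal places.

118.12 kJ/min

Energy encountered per unit search time: 0.451×1700 + 0.43×1400 = 1369 kJ/min.
Handling time per unit search time: 0.451×2.5 + 0.43×22 = 10.59.
Rate = 1369/(1 + 10.59) = 118.1 kJ/min.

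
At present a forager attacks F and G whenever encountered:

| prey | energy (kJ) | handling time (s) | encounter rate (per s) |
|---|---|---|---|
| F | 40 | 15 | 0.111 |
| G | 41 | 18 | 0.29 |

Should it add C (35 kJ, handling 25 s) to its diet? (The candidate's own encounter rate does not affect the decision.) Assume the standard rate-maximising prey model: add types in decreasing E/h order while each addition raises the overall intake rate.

No

Current rate: (0.111×40 + 0.29×41)/(1 + 0.111×15 + 0.29×18) = 2.071 kJ/s.
C: E/h = 35/25 = 1.4 kJ/s.
Since 1.4 < R, time spent handling C is better spent searching.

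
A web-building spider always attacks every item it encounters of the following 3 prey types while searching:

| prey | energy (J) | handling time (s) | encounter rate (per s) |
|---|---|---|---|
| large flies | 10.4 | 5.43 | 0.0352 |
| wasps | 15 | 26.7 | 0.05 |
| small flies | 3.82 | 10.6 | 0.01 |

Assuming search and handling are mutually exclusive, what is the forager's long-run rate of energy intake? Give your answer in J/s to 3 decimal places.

Energy encountered per unit search time: 0.0352×10.4 + 0.05×15 + 0.01×3.82 = 1.154 J/s.
Handling time per unit search time: 0.0352×5.43 + 0.05×26.7 + 0.01×10.6 = 1.632.
Rate = 1.154/(1 + 1.632) = 0.4385 J/s.

0.439 J/s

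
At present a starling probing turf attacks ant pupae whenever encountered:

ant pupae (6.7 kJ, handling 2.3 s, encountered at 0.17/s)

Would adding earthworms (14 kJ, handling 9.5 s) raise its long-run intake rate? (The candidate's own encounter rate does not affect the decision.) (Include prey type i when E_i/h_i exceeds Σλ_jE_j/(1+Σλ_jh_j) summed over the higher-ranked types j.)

Yes

Intake rate on the current diet: R = (0.17×6.7) / (1 + 0.17×2.3) = 1.139/1.391 = 0.8188 kJ/s.
Profitability of earthworms: 14/9.5 = 1.474 kJ/s.
Since 1.474 > R, including earthworms increases the long-run rate.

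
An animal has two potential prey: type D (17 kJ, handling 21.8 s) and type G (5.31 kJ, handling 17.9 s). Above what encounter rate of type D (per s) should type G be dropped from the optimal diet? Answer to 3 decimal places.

At the threshold, the rate on type D alone equals the profitability of type G: λ·17/(1 + λ·21.8) = 5.31/17.9 = 0.2966.
Rearranging, λ(17 − 0.2966×21.8) = 0.2966, so λ = 0.2966/10.53 = 0.02816 per s.

0.028 per s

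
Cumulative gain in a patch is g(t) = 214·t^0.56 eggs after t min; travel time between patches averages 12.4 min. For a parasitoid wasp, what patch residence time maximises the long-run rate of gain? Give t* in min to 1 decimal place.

15.8 min

Optimal t* satisfies g'(t*) = g(t*)/(T + t*).
g'(t) = 0.56·214·t^-0.44. Setting 0.56·214·t^-0.44 = 214·t^0.56/(12.4+t) gives 0.56(12.4+t) = t, so 0.44·t = 0.56×12.4.
t* = 0.56×12.4/0.44 = 15.78 min.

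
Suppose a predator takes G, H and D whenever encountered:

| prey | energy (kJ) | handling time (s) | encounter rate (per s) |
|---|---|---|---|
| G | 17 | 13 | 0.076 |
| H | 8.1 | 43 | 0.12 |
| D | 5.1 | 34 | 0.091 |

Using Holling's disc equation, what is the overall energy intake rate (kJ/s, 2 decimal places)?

R = Σλ_iE_i / (1 + Σλ_ih_i)
Numerator: 0.076×17 + 0.12×8.1 + 0.091×5.1 = 2.728
Denominator: 1 + 0.076×13 + 0.12×43 + 0.091×34 = 10.24
R = 2.728/10.24 = 0.2664 kJ/s

0.27 kJ/s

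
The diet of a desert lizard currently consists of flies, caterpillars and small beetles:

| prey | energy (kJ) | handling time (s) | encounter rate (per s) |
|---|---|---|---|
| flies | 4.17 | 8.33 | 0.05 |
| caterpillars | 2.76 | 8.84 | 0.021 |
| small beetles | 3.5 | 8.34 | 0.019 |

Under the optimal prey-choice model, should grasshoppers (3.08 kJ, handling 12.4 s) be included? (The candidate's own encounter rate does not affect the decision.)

Yes

On flies, caterpillars and small beetles alone, R = ΣλE/(1+Σλh) = 0.333/1.761 = 0.1891 kJ/s.
grasshoppers: E/h = 3.08/12.4 = 0.2484 kJ/s.
Since 0.2484 > R, including grasshoppers increases the long-run rate.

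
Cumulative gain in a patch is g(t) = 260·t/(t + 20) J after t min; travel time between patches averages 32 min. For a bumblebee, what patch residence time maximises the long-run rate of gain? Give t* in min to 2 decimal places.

25.30 min

Maximise g(t)/(T+t): set derivative to zero → g'(t)(T+t) = g(t).
g'(t) = 260·20/(t + 20)². Setting 260·20/(t+20)² = 260t/[(t+20)(32+t)] gives 20(32+t) = t(t+20), so t² = 20×32 = 640.
t* = √640 = 25.3 min.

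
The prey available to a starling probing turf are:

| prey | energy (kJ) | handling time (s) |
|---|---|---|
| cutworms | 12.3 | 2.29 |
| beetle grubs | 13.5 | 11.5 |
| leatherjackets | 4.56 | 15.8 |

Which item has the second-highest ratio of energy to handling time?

beetle grubs

Profitability E/h (kJ/s): cutworms = 12.3/2.29 = 5.37, beetle grubs = 13.5/11.5 = 1.17, leatherjackets = 4.56/15.8 = 0.289.
Ranked: cutworms > beetle grubs > leatherjackets.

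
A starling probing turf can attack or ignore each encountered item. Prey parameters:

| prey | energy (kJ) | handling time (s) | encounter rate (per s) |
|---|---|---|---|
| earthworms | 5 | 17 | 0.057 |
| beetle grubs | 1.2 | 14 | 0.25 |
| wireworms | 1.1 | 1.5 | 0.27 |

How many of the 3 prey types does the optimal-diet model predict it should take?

Profitabilities (E/h, kJ/s): wireworms 0.733, earthworms 0.294, beetle grubs 0.0857. Add prey in this order while the next type's profitability exceeds the intake rate on those already taken.
Rate on top 1: 0.2114. earthworms: 0.294 > 0.2114 → include.
Rate on top 2: 0.2452. beetle grubs: 0.0857 < 0.2452 → exclude; stop.
Optimal diet: wireworms, earthworms — 2 of 3 types.

2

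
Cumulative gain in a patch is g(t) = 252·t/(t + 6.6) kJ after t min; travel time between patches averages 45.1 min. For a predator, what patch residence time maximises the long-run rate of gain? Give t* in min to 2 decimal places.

17.25 min

Maximise g(t)/(T+t): set derivative to zero → g'(t)(T+t) = g(t).
g'(t) = 252·6.6/(t + 6.6)². Setting 252·6.6/(t+6.6)² = 252t/[(t+6.6)(45.1+t)] gives 6.6(45.1+t) = t(t+6.6), so t² = 6.6×45.1 = 297.7.
t* = √297.7 = 17.25 min.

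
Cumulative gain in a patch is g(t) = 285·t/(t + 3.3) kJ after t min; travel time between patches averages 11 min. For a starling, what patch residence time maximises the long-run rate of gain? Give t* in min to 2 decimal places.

6.02 min

Maximise g(t)/(T+t): set derivative to zero → g'(t)(T+t) = g(t).
g'(t) = 285·3.3/(t + 3.3)². Setting 285·3.3/(t+3.3)² = 285t/[(t+3.3)(11+t)] gives 3.3(11+t) = t(t+3.3), so t² = 3.3×11 = 36.3.
t* = √36.3 = 6.025 min.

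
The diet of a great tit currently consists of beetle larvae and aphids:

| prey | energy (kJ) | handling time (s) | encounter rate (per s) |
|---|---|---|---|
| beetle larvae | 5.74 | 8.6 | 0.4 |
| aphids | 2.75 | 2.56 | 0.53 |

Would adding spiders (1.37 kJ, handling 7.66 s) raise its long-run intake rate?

Intake rate on the current diet: R = (0.4×5.74 + 0.53×2.75) / (1 + 0.4×8.6 + 0.53×2.56) = 3.754/5.797 = 0.6475 kJ/s.
Profitability of spiders: 1.37/7.66 = 0.1789 kJ/s.
Since 0.1789 < R, time spent handling spiders is better spent searching.

No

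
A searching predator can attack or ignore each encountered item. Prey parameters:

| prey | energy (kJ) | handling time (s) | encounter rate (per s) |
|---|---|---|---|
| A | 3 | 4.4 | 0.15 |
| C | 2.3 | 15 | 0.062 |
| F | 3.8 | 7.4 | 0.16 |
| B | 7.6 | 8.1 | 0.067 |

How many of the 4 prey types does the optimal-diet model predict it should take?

3

Profitabilities (E/h, kJ/s): B 0.938, A 0.682, F 0.514, C 0.153. Add prey in this order while the next type's profitability exceeds the intake rate on those already taken.
Rate on top 1: 0.3301. A: 0.682 > 0.3301 → include.
Rate on top 2: 0.4355. F: 0.514 > 0.4355 → include.
Rate on top 3: 0.4628. C: 0.153 < 0.4628 → exclude; stop.
Optimal diet: B, A, F — 3 of 4 types.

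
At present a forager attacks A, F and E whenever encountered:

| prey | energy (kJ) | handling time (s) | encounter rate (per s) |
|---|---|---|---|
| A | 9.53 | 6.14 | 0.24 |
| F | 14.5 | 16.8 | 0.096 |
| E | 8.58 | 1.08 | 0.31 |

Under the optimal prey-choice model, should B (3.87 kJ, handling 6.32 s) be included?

On A, F and E alone, R = ΣλE/(1+Σλh) = 6.339/4.421 = 1.434 kJ/s.
Profitability of B: 3.87/6.32 = 0.6123 kJ/s.
0.6123 < 1.434, so adding B would lower the average — exclude it.

No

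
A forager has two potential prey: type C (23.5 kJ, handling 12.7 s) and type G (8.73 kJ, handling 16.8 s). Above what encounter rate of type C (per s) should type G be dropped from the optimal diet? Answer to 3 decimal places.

At the threshold, the rate on type C alone equals the profitability of type G: λ·23.5/(1 + λ·12.7) = 8.73/16.8 = 0.5196.
Rearranging, λ(23.5 − 0.5196×12.7) = 0.5196, so λ = 0.5196/16.9 = 0.03075 per s.

0.031 per s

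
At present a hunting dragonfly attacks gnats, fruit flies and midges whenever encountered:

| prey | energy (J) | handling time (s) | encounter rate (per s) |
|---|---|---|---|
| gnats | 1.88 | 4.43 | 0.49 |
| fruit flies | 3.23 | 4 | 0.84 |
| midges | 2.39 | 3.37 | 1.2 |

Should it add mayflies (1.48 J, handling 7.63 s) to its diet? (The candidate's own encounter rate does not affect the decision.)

Current rate: (0.49×1.88 + 0.84×3.23 + 1.2×2.39)/(1 + 0.49×4.43 + 0.84×4 + 1.2×3.37) = 0.6149 J/s.
mayflies: E/h = 1.48/7.63 = 0.194 J/s.
0.194 < 0.6149, so adding mayflies would lower the average — exclude it.

No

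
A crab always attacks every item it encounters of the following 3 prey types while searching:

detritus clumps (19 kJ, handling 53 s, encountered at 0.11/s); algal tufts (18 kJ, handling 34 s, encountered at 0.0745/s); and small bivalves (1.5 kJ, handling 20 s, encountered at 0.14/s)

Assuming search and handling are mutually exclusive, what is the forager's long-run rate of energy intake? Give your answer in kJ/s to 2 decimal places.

Energy encountered per unit search time: 0.11×19 + 0.0745×18 + 0.14×1.5 = 3.641 kJ/s.
Handling time per unit search time: 0.11×53 + 0.0745×34 + 0.14×20 = 11.16.
Rate = 3.641/(1 + 11.16) = 0.2994 kJ/s.

0.30 kJ/s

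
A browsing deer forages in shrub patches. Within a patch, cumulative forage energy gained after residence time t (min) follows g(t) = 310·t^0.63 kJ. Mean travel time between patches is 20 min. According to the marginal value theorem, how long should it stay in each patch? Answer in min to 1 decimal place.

34.1 min

Optimal t* satisfies g'(t*) = g(t*)/(T + t*).
g'(t) = 0.63·310·t^-0.37. Setting 0.63·310·t^-0.37 = 310·t^0.63/(20+t) gives 0.63(20+t) = t, so 0.37·t = 0.63×20.
t* = 0.63×20/0.37 = 34.05 min.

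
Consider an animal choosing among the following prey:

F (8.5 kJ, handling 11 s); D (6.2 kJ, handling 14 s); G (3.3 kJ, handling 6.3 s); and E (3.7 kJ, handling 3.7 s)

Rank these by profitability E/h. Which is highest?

Profitability E/h (kJ/s): F = 8.5/11 = 0.773, D = 6.2/14 = 0.443, G = 3.3/6.3 = 0.524, E = 3.7/3.7 = 1.
Ranked: E > F > G > D.

E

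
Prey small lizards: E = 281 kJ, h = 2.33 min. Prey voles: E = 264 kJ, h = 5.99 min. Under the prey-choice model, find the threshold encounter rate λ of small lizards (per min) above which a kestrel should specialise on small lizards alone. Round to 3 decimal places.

0.247 per min

At the threshold, the rate on small lizards alone equals the profitability of voles: λ·281/(1 + λ·2.33) = 264/5.99 = 44.07.
Rearranging, λ(281 − 44.07×2.33) = 44.07, so λ = 44.07/178.3 = 0.2472 per min.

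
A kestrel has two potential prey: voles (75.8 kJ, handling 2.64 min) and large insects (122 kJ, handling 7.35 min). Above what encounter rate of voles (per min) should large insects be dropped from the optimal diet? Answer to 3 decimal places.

0.519 per min

At the threshold, the rate on voles alone equals the profitability of large insects: λ·75.8/(1 + λ·2.64) = 122/7.35 = 16.6.
Rearranging, λ(75.8 − 16.6×2.64) = 16.6, so λ = 16.6/31.98 = 0.519 per min.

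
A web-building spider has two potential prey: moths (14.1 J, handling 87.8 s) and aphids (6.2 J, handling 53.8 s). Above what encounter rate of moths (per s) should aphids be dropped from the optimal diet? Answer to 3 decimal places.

The zero-one rule: include aphids iff E₂/h₂ > λE₁/(1+λh₁). Equality gives the switch point.
λE₁h₂ = E₂ + λE₂h₁ ⇒ λ = E₂/(E₁h₂ − E₂h₁) = 6.2/(758.6 − 544.4) = 0.02894 per s.

0.029 per s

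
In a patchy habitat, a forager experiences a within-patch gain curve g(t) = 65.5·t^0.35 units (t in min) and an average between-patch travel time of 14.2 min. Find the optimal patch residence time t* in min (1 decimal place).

Optimal t* satisfies g'(t*) = g(t*)/(T + t*).
g'(t) = 0.35·65.5·t^-0.65. Setting 0.35·65.5·t^-0.65 = 65.5·t^0.35/(14.2+t) gives 0.35(14.2+t) = t, so 0.65·t = 0.35×14.2.
t* = 0.35×14.2/0.65 = 7.646 min.

7.6 min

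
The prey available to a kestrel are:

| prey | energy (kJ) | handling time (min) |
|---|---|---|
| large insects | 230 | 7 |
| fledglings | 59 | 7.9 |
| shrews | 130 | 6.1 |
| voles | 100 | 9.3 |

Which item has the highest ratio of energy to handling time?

Profitability E/h (kJ/min): large insects = 230/7 = 32.9, fledglings = 59/7.9 = 7.47, shrews = 130/6.1 = 21.3, voles = 100/9.3 = 10.8.
Ranked: large insects > shrews > voles > fledglings.

large insects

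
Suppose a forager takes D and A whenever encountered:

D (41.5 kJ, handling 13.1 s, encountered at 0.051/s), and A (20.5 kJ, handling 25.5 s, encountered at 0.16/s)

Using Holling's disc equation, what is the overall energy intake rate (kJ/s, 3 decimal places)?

R = Σλ_iE_i / (1 + Σλ_ih_i)
Numerator: 0.051×41.5 + 0.16×20.5 = 5.396
Denominator: 1 + 0.051×13.1 + 0.16×25.5 = 5.748
R = 5.396/5.748 = 0.9388 kJ/s

0.939 kJ/s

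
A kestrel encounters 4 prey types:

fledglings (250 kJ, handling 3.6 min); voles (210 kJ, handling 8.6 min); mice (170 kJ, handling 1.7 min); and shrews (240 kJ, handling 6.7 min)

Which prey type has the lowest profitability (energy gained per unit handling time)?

voles

Profitability E/h (kJ/min): fledglings = 250/3.6 = 69.4, voles = 210/8.6 = 24.4, mice = 170/1.7 = 100, shrews = 240/6.7 = 35.8.
Ranked: mice > fledglings > shrews > voles.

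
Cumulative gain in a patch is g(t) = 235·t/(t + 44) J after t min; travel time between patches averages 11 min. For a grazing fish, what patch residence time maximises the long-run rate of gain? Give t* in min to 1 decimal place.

Optimal t* satisfies g'(t*) = g(t*)/(T + t*).
g'(t) = 235·44/(t + 44)². Setting 235·44/(t+44)² = 235t/[(t+44)(11+t)] gives 44(11+t) = t(t+44), so t² = 44×11 = 484.
t* = √484 = 22 min.

22.0 min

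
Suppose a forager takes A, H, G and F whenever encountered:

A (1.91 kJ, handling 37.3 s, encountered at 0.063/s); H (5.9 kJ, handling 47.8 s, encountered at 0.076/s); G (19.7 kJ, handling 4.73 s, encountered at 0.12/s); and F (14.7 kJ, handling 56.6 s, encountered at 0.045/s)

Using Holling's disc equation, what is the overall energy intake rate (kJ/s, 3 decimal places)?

0.356 kJ/s

Energy encountered per unit search time: 0.063×1.91 + 0.076×5.9 + 0.12×19.7 + 0.045×14.7 = 3.594 kJ/s.
Handling time per unit search time: 0.063×37.3 + 0.076×47.8 + 0.12×4.73 + 0.045×56.6 = 9.097.
Rate = 3.594/(1 + 9.097) = 0.356 kJ/s.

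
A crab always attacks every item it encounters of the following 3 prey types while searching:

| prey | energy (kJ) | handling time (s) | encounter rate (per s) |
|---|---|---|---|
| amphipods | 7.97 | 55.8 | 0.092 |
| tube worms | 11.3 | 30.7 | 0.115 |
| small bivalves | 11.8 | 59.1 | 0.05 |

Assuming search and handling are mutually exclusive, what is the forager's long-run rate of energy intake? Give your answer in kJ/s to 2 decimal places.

R = (0.092×7.97 + 0.115×11.3 + 0.05×11.8) / (1 + 0.092×55.8 + 0.115×30.7 + 0.05×59.1) = 2.623/12.62 = 0.2078 kJ/s.

0.21 kJ/s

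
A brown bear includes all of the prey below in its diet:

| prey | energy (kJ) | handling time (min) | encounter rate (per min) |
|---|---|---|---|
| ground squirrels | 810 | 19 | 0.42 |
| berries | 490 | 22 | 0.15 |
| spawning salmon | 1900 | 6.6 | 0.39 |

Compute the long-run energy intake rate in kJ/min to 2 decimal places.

Energy encountered per unit search time: 0.42×810 + 0.15×490 + 0.39×1900 = 1155 kJ/min.
Handling time per unit search time: 0.42×19 + 0.15×22 + 0.39×6.6 = 13.85.
Rate = 1155/(1 + 13.85) = 77.74 kJ/min.

77.74 kJ/min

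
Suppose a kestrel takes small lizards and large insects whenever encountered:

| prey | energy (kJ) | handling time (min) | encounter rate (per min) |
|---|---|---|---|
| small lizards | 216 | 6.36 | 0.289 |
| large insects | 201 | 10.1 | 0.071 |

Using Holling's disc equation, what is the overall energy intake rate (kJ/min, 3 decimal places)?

R = (0.289×216 + 0.071×201) / (1 + 0.289×6.36 + 0.071×10.1) = 76.69/3.555 = 21.57 kJ/min.

21.573 kJ/min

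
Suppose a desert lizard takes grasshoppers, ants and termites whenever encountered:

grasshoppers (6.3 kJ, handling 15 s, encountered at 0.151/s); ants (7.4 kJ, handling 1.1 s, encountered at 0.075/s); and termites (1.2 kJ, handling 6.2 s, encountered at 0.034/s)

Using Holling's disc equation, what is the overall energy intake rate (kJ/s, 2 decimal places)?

0.43 kJ/s

R = (0.151×6.3 + 0.075×7.4 + 0.034×1.2) / (1 + 0.151×15 + 0.075×1.1 + 0.034×6.2) = 1.547/3.558 = 0.4348 kJ/s.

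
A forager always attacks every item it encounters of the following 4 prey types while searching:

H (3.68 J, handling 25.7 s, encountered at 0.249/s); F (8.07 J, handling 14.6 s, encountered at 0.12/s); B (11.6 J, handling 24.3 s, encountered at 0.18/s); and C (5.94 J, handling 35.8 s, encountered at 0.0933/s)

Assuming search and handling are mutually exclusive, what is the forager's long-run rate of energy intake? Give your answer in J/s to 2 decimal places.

R = (0.249×3.68 + 0.12×8.07 + 0.18×11.6 + 0.0933×5.94) / (1 + 0.249×25.7 + 0.12×14.6 + 0.18×24.3 + 0.0933×35.8) = 4.527/16.87 = 0.2684 J/s.

0.27 J/s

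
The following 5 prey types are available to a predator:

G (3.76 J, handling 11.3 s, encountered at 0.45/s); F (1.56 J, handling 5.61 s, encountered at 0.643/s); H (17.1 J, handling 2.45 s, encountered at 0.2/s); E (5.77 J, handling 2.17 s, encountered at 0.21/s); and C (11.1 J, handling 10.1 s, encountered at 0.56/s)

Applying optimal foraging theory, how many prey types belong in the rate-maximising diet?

Profitabilities (E/h, J/s): H 6.98, E 2.66, C 1.1, G 0.333, F 0.278. Add prey in this order while the next type's profitability exceeds the intake rate on those already taken.
Rate on top 1: 2.295. E: 2.66 > 2.295 → include.
Rate on top 2: 2.38. C: 1.1 < 2.38 → exclude; stop.
Optimal diet: H, E — 2 of 5 types.

2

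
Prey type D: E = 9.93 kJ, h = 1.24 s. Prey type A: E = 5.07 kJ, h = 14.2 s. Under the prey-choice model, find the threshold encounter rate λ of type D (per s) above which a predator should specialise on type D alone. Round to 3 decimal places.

0.038 per s

Drop type A once their profitability E₂/h₂ falls below the rate achievable on type D alone: E₂/h₂ = λE₁/(1 + λh₁).
Solve for λ: λE₁h₂ = E₂(1 + λh₁) → λ(E₁h₂ − E₂h₁) = E₂ → λ = E₂/(E₁h₂ − E₂h₁).
λ = 5.07/(9.93×14.2 − 5.07×1.24) = 5.07/134.7 = 0.03763 per s.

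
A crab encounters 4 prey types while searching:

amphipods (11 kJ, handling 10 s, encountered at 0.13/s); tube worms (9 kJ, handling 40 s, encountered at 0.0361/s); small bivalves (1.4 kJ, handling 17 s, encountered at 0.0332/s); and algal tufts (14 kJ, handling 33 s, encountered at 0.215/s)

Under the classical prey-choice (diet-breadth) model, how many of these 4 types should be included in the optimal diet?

Profitabilities (E/h, kJ/s): amphipods 1.1, algal tufts 0.424, tube worms 0.225, small bivalves 0.0824. Add prey in this order while the next type's profitability exceeds the intake rate on those already taken.
Rate on top 1: 0.6217. algal tufts: 0.424 < 0.6217 → exclude; stop.
Optimal diet: amphipods — 1 of 4 types.

1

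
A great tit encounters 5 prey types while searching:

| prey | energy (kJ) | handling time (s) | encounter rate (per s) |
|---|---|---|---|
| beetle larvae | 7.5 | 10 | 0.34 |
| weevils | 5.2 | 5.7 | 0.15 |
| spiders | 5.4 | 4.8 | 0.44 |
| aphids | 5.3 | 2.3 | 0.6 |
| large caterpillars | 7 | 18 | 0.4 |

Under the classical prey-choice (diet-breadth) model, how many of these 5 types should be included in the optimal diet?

E/h in descending order: aphids 2.3, spiders 1.13, weevils 0.912, beetle larvae 0.75, large caterpillars 0.389 kJ/s. The optimal diet is the largest prefix of this list for which every included type satisfies E_i/h_i > R on the types above it.
Rate on top 1: 1.336. spiders: 1.13 < 1.336 → exclude; stop.
Optimal diet: aphids — 1 of 5 types.

1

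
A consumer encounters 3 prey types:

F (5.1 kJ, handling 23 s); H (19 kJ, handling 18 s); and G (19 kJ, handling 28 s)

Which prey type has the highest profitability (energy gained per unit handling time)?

H

In descending order of E/h:
H: 19/18 = 1.06 kJ/s
G: 19/28 = 0.679 kJ/s
F: 5.1/23 = 0.222 kJ/s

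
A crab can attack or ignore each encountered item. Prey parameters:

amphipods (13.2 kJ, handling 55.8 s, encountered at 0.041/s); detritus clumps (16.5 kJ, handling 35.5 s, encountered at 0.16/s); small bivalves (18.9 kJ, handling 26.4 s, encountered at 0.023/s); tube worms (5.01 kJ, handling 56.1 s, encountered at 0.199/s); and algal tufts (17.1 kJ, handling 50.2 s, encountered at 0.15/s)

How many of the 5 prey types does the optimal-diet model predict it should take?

2

E/h in descending order: small bivalves 0.716, detritus clumps 0.465, algal tufts 0.341, amphipods 0.237, tube worms 0.0893 kJ/s. The optimal diet is the largest prefix of this list for which every included type satisfies E_i/h_i > R on the types above it.
Rate on top 1: 0.2705. detritus clumps: 0.465 > 0.2705 → include.
Rate on top 2: 0.4219. algal tufts: 0.341 < 0.4219 → exclude; stop.
Optimal diet: small bivalves, detritus clumps — 2 of 5 types.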